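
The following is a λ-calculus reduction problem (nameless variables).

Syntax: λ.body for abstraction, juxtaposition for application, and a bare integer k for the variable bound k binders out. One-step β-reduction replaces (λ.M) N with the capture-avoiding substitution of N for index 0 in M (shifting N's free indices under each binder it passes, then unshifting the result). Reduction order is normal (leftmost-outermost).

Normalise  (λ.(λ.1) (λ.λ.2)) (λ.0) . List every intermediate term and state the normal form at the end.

  start: (λ.(λ.1) (λ.λ.2)) (λ.0)
  step 1: (λ.λ.0) (λ.λ.λ.0)
  step 2: λ.0

Answer: normal form = λ.0  (in 2 steps)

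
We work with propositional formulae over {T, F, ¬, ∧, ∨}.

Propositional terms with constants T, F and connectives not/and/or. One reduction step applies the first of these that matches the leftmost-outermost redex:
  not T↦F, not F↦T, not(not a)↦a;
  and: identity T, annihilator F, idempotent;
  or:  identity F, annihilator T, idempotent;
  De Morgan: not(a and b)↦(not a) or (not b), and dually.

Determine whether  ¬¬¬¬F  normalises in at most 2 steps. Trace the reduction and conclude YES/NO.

Answer: YES — reaches normal form F in 2 ≤ 2 steps

Working:
  start: ¬¬¬¬F
  →1  ¬¬F
  →2  F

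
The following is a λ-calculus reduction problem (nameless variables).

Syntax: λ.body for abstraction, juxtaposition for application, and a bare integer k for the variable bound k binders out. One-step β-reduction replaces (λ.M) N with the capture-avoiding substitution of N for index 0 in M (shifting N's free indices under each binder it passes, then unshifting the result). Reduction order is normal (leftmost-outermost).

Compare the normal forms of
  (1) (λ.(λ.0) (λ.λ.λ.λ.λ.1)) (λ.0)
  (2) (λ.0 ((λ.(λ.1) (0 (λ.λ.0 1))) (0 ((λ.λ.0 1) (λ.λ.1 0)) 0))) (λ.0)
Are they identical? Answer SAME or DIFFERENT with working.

Term A:
  start: (λ.(λ.0) (λ.λ.λ.λ.λ.1)) (λ.0)
  →1  (λ.0) (λ.λ.λ.λ.λ.1)
  →2  λ.λ.λ.λ.λ.1

Term B:
  start: (λ.0 ((λ.(λ.1) (0 (λ.λ.0 1))) (0 ((λ.λ.0 1) (λ.λ.1 0)) 0))) (λ.0)
  →1  (λ.0) ((λ.(λ.1) (0 (λ.λ.0 1))) ((λ.0) ((λ.λ.0 1) (λ.λ.1 0)) (λ.0)))
  →2  (λ.(λ.1) (0 (λ.λ.0 1))) ((λ.0) ((λ.λ.0 1) (λ.λ.1 0)) (λ.0))
  →3  (λ.(λ.0) ((λ.λ.0 1) (λ.λ.1 0)) (λ.0)) ((λ.0) ((λ.λ.0 1) (λ.λ.1 0)) (λ.0) (λ.λ.0 1))
  →4  (λ.0) ((λ.λ.0 1) (λ.λ.1 0)) (λ.0)
  →5  (λ.λ.0 1) (λ.λ.1 0) (λ.0)
  →6  (λ.0 (λ.λ.1 0)) (λ.0)
  →7  (λ.0) (λ.λ.1 0)
  →8  λ.λ.1 0

Answer: DIFFERENT — A ⇓ λ.λ.λ.λ.λ.1, B ⇓ λ.λ.1 0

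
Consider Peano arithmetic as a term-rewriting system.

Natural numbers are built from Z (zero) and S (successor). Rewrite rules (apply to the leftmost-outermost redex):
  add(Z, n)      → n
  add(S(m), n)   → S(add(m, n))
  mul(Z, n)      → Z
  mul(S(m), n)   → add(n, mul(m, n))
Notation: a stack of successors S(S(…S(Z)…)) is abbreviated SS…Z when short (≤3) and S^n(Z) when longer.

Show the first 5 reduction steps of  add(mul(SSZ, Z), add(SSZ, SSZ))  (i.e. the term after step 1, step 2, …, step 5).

  start: add(mul(SSZ, Z), add(SSZ, SSZ))
  [1] add(add(Z, mul(SZ, Z)), add(SSZ, SSZ))
  [2] add(mul(SZ, Z), add(SSZ, SSZ))
  [3] add(add(Z, mul(Z, Z)), add(SSZ, SSZ))
  [4] add(mul(Z, Z), add(SSZ, SSZ))
  [5] add(Z, add(SSZ, SSZ))

Answer: after 5 steps: add(Z, add(SSZ, SSZ))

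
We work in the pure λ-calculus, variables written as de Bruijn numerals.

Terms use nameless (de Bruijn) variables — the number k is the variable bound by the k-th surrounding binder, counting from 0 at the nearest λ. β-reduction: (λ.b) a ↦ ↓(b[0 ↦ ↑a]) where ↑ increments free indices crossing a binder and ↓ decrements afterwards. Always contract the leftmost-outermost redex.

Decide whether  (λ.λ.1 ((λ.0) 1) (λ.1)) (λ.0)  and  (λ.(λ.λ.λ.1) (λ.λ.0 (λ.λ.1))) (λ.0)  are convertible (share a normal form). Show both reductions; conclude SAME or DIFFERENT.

Answer: SAME — A ⇓ λ.λ.1, B ⇓ λ.λ.1

Derivation:
Term A:
  start: (λ.λ.1 ((λ.0) 1) (λ.1)) (λ.0)
  step 1: λ.(λ.0) ((λ.0) (λ.0)) (λ.1)
  step 2: λ.(λ.0) (λ.0) (λ.1)
  step 3: λ.(λ.0) (λ.1)
  step 4: λ.λ.1

Term B:
  start: (λ.(λ.λ.λ.1) (λ.λ.0 (λ.λ.1))) (λ.0)
  step 1: (λ.λ.λ.1) (λ.λ.0 (λ.λ.1))
  step 2: λ.λ.1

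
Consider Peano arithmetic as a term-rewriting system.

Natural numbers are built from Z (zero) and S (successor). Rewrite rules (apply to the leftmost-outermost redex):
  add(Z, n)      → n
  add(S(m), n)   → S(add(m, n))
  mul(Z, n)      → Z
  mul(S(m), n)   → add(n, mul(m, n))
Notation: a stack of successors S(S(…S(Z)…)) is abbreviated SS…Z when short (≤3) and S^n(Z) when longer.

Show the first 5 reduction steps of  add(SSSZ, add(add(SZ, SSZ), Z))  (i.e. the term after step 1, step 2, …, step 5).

  start: add(SSSZ, add(add(SZ, SSZ), Z))
  step 1: S(add(SSZ, add(add(SZ, SSZ), Z)))
  step 2: S(S(add(SZ, add(add(SZ, SSZ), Z))))
  step 3: S(S(S(add(Z, add(add(SZ, SSZ), Z)))))
  step 4: S(S(S(add(add(SZ, SSZ), Z))))
  step 5: S(S(S(add(S(add(Z, SSZ)), Z))))

Answer: after 5 steps: S(S(S(add(S(add(Z, SSZ)), Z))))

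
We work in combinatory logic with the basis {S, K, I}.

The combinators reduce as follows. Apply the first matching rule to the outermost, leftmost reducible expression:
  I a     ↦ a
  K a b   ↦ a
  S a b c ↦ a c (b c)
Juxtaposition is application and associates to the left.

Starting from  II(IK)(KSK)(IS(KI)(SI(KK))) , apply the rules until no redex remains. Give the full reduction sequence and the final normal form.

Answer: normal form = S  (in 5 steps)

Reduction:
  start: II(IK)(KSK)(IS(KI)(SI(KK)))
  →1  I(IK)(KSK)(IS(KI)(SI(KK)))
  →2  IK(KSK)(IS(KI)(SI(KK)))
  →3  K(KSK)(IS(KI)(SI(KK)))
  →4  KSK
  →5  S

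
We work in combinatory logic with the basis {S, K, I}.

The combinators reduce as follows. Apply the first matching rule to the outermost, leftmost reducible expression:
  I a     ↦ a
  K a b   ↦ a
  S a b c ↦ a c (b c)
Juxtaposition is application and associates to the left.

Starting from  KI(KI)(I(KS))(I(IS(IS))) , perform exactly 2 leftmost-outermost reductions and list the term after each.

Answer: after 2 steps: I(KS)(I(IS(IS)))

Derivation:
  start: KI(KI)(I(KS))(I(IS(IS)))
  step 1: I(I(KS))(I(IS(IS)))
  step 2: I(KS)(I(IS(IS)))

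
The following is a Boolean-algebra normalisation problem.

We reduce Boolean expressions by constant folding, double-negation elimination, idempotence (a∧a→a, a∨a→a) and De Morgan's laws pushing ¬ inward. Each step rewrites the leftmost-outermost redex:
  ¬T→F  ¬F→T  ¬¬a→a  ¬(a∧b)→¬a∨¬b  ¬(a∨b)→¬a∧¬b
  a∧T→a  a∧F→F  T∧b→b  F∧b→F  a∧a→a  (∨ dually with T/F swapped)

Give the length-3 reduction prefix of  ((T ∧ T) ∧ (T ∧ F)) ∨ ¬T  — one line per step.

  start: ((T ∧ T) ∧ (T ∧ F)) ∨ ¬T
  →1  (T ∧ (T ∧ F)) ∨ ¬T
  →2  (T ∧ F) ∨ ¬T
  →3  F ∨ ¬T

Answer: after 3 steps: F ∨ ¬T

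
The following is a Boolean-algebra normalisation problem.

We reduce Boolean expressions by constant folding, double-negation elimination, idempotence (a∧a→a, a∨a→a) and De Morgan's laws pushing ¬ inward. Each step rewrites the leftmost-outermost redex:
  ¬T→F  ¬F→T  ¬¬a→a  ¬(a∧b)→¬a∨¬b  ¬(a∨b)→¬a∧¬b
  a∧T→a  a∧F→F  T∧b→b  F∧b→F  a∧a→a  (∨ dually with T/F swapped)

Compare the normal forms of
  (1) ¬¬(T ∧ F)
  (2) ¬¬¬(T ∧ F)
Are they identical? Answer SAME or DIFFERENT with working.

Answer: DIFFERENT — A ⇓ F, B ⇓ T

Derivation:
Term A:
  start: ¬¬(T ∧ F)
  →1  T ∧ F
  →2  F

Term B:
  start: ¬¬¬(T ∧ F)
  →1  ¬(T ∧ F)
  →2  ¬T ∨ ¬F
  →3  F ∨ ¬F
  →4  ¬F
  →5  T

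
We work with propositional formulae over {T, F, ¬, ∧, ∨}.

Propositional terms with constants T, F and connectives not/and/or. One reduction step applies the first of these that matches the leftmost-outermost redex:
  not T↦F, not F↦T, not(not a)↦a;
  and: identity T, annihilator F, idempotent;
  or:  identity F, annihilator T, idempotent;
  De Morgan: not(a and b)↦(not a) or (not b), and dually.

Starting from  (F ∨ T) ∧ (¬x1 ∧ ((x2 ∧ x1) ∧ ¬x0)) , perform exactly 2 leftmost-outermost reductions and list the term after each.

  start: (F ∨ T) ∧ (¬x1 ∧ ((x2 ∧ x1) ∧ ¬x0))
  →1  T ∧ (¬x1 ∧ ((x2 ∧ x1) ∧ ¬x0))
  →2  ¬x1 ∧ ((x2 ∧ x1) ∧ ¬x0)

Answer: after 2 steps: ¬x1 ∧ ((x2 ∧ x1) ∧ ¬x0)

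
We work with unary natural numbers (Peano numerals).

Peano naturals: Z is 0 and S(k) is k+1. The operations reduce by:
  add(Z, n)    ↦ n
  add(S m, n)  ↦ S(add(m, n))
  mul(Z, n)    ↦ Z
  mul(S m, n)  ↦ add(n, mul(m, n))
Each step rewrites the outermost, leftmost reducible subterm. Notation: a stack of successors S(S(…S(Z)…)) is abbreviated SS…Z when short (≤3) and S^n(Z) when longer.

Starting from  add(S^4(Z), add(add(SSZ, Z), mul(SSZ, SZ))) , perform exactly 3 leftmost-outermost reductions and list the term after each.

Answer: after 3 steps: S(S(S(add(SZ, add(add(SSZ, Z), mul(SSZ, SZ))))))

Reduction:
  start: add(S^4(Z), add(add(SSZ, Z), mul(SSZ, SZ)))
  step 1: S(add(SSSZ, add(add(SSZ, Z), mul(SSZ, SZ))))
  step 2: S(S(add(SSZ, add(add(SSZ, Z), mul(SSZ, SZ)))))
  step 3: S(S(S(add(SZ, add(add(SSZ, Z), mul(SSZ, SZ))))))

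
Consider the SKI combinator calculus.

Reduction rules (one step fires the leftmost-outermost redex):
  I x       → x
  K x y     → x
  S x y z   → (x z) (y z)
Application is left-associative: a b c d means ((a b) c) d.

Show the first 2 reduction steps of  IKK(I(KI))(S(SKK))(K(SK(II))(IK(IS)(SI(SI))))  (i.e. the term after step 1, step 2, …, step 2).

Answer: after 2 steps: K(S(SKK))(K(SK(II))(IK(IS)(SI(SI))))

Working:
  start: IKK(I(KI))(S(SKK))(K(SK(II))(IK(IS)(SI(SI))))
  →1  KK(I(KI))(S(SKK))(K(SK(II))(IK(IS)(SI(SI))))
  →2  K(S(SKK))(K(SK(II))(IK(IS)(SI(SI))))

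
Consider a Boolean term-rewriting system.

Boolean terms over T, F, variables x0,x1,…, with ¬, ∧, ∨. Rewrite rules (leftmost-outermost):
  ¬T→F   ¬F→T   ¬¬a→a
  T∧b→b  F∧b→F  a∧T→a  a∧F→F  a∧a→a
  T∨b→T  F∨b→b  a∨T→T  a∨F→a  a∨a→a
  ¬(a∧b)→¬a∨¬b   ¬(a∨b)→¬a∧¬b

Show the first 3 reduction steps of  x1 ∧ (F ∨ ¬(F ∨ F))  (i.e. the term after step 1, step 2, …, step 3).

  start: x1 ∧ (F ∨ ¬(F ∨ F))
  →1  x1 ∧ ¬(F ∨ F)
  →2  x1 ∧ (¬F ∧ ¬F)
  →3  x1 ∧ ¬F

Answer: after 3 steps: x1 ∧ ¬F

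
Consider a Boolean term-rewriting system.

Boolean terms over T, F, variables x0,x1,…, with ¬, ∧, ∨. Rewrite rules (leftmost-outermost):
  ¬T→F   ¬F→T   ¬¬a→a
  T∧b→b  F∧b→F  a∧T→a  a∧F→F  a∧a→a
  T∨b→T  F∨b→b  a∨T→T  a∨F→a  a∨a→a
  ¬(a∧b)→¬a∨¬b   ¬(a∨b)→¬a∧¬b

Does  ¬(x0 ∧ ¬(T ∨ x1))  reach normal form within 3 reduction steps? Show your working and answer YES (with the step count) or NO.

Answer: NO — after 3 steps the term is ¬x0 ∨ T, not yet normal

Derivation:
  start: ¬(x0 ∧ ¬(T ∨ x1))
  [1] ¬x0 ∨ ¬¬(T ∨ x1)
  [2] ¬x0 ∨ (T ∨ x1)
  [3] ¬x0 ∨ T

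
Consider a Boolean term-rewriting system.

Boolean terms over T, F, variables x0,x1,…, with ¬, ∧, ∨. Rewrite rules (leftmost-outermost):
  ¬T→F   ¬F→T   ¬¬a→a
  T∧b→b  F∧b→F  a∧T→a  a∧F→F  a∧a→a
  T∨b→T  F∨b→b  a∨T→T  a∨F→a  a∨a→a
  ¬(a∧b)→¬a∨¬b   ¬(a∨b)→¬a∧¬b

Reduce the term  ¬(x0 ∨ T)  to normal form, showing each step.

Answer: normal form = F  (in 3 steps)

Reduction:
  start: ¬(x0 ∨ T)
  [1] ¬x0 ∧ ¬T
  [2] ¬x0 ∧ F
  [3] F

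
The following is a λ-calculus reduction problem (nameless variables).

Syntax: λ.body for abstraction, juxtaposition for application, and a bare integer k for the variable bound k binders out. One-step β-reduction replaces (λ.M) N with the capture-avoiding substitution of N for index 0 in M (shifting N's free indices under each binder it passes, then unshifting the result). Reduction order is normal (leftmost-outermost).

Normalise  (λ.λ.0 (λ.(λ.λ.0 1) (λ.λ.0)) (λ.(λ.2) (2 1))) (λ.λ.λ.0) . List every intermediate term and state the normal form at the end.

  start: (λ.λ.0 (λ.(λ.λ.0 1) (λ.λ.0)) (λ.(λ.2) (2 1))) (λ.λ.λ.0)
  →1  λ.0 (λ.(λ.λ.0 1) (λ.λ.0)) (λ.(λ.2) ((λ.λ.λ.0) 1))
  →2  λ.0 (λ.λ.0 (λ.λ.0)) (λ.(λ.2) ((λ.λ.λ.0) 1))
  →3  λ.0 (λ.λ.0 (λ.λ.0)) (λ.1)

Answer: normal form = λ.0 (λ.λ.0 (λ.λ.0)) (λ.1)  (in 3 steps)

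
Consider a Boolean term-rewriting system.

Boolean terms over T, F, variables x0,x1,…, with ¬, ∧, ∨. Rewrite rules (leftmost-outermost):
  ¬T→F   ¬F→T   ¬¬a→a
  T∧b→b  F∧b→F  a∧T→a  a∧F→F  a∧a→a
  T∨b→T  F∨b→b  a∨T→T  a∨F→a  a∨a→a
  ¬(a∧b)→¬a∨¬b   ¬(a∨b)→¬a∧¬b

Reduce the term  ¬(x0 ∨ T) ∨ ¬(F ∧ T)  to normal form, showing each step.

Answer: normal form = T  (in 7 steps)

Reduction:
  start: ¬(x0 ∨ T) ∨ ¬(F ∧ T)
  →1  (¬x0 ∧ ¬T) ∨ ¬(F ∧ T)
  →2  (¬x0 ∧ F) ∨ ¬(F ∧ T)
  →3  F ∨ ¬(F ∧ T)
  →4  ¬(F ∧ T)
  →5  ¬F ∨ ¬T
  →6  T ∨ ¬T
  →7  T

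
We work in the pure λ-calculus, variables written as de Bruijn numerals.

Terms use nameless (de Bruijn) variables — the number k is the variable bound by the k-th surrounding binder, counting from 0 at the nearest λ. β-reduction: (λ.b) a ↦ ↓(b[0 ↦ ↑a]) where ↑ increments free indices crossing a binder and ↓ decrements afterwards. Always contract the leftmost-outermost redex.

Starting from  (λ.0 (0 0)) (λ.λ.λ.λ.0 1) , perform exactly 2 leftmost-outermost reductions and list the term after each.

Answer: after 2 steps: λ.λ.λ.0 1

Working:
  start: (λ.0 (0 0)) (λ.λ.λ.λ.0 1)
  [1] (λ.λ.λ.λ.0 1) ((λ.λ.λ.λ.0 1) (λ.λ.λ.λ.0 1))
  [2] λ.λ.λ.0 1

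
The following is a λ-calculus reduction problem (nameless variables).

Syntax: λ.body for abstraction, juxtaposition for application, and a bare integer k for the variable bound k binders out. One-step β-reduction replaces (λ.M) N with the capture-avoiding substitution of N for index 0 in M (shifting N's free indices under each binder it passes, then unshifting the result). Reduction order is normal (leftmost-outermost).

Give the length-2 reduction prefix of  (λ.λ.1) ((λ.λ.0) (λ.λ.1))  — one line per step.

Answer: after 2 steps: λ.λ.0

Derivation:
  start: (λ.λ.1) ((λ.λ.0) (λ.λ.1))
  [1] λ.(λ.λ.0) (λ.λ.1)
  [2] λ.λ.0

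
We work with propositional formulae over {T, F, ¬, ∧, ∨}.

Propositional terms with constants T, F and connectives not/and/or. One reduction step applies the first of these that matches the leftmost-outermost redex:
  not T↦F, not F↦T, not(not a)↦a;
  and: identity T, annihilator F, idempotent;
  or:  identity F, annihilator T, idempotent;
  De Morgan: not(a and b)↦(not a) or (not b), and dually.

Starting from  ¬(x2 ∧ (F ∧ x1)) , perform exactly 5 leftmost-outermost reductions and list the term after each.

Answer: after 5 steps: T

Working:
  start: ¬(x2 ∧ (F ∧ x1))
  [1] ¬x2 ∨ ¬(F ∧ x1)
  [2] ¬x2 ∨ (¬F ∨ ¬x1)
  [3] ¬x2 ∨ (T ∨ ¬x1)
  [4] ¬x2 ∨ T
  [5] T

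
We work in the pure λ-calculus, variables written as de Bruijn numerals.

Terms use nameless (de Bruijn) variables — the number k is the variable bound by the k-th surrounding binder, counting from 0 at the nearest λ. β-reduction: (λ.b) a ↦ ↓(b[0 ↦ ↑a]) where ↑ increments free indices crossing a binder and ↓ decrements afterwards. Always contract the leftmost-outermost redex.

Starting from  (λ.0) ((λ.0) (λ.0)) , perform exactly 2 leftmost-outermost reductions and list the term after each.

Answer: after 2 steps: λ.0

Derivation:
  start: (λ.0) ((λ.0) (λ.0))
  →1  (λ.0) (λ.0)
  →2  λ.0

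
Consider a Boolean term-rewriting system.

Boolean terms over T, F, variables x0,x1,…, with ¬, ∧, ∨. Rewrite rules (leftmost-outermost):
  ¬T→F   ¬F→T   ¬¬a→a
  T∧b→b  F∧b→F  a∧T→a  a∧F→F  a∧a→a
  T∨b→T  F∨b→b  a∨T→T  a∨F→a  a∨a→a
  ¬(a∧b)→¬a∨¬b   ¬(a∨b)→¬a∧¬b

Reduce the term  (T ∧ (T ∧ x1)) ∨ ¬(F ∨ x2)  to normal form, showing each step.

  start: (T ∧ (T ∧ x1)) ∨ ¬(F ∨ x2)
  [1] (T ∧ x1) ∨ ¬(F ∨ x2)
  [2] x1 ∨ ¬(F ∨ x2)
  [3] x1 ∨ (¬F ∧ ¬x2)
  [4] x1 ∨ (T ∧ ¬x2)
  [5] x1 ∨ ¬x2

Answer: normal form = x1 ∨ ¬x2  (in 5 steps)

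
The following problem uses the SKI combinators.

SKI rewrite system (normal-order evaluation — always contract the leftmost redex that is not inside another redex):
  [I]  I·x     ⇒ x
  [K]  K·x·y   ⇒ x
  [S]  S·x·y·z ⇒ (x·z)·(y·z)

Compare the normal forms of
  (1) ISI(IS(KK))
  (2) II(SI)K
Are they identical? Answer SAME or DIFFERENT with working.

Answer: DIFFERENT — A ⇓ SI(S(KK)), B ⇓ SIK

Derivation:
Term A:
  start: ISI(IS(KK))
  step 1: SI(IS(KK))
  step 2: SI(S(KK))

Term B:
  start: II(SI)K
  step 1: I(SI)K
  step 2: SIK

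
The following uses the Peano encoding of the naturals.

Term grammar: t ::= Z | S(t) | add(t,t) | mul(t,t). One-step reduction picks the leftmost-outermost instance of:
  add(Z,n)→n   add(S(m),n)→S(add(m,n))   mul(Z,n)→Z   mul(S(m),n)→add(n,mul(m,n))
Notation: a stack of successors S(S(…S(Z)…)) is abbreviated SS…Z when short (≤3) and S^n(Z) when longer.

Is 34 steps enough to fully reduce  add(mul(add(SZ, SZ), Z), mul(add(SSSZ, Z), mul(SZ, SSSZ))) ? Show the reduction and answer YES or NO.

Answer: NO — after 34 steps the term is S(S(S(S(S(S(add(mul(SZ, SSSZ), mul(add(Z, Z), mul(SZ, SSSZ))))))))), not yet normal

Derivation:
  start: add(mul(add(SZ, SZ), Z), mul(add(SSSZ, Z), mul(SZ, SSSZ)))
  [1] add(mul(S(add(Z, SZ)), Z), mul(add(SSSZ, Z), mul(SZ, SSSZ)))
  [2] add(add(Z, mul(add(Z, SZ), Z)), mul(add(SSSZ, Z), mul(SZ, SSSZ)))
  [3] add(mul(add(Z, SZ), Z), mul(add(SSSZ, Z), mul(SZ, SSSZ)))
  [4] add(mul(SZ, Z), mul(add(SSSZ, Z), mul(SZ, SSSZ)))
  [5] add(add(Z, mul(Z, Z)), mul(add(SSSZ, Z), mul(SZ, SSSZ)))
  [6] add(mul(Z, Z), mul(add(SSSZ, Z), mul(SZ, SSSZ)))
  [7] add(Z, mul(add(SSSZ, Z), mul(SZ, SSSZ)))
  [8] mul(add(SSSZ, Z), mul(SZ, SSSZ))
  [9] mul(S(add(SSZ, Z)), mul(SZ, SSSZ))
  [10] add(mul(SZ, SSSZ), mul(add(SSZ, Z), mul(SZ, SSSZ)))
  [11] add(add(SSSZ, mul(Z, SSSZ)), mul(add(SSZ, Z), mul(SZ, SSSZ)))
  [12] add(S(add(SSZ, mul(Z, SSSZ))), mul(add(SSZ, Z), mul(SZ, SSSZ)))
  [13] S(add(add(SSZ, mul(Z, SSSZ)), mul(add(SSZ, Z), mul(SZ, SSSZ))))
  [14] S(add(S(add(SZ, mul(Z, SSSZ))), mul(add(SSZ, Z), mul(SZ, SSSZ))))
  [15] S(S(add(add(SZ, mul(Z, SSSZ)), mul(add(SSZ, Z), mul(SZ, SSSZ)))))
  [16] S(S(add(S(add(Z, mul(Z, SSSZ))), mul(add(SSZ, Z), mul(SZ, SSSZ)))))
  [17] S(S(S(add(add(Z, mul(Z, SSSZ)), mul(add(SSZ, Z), mul(SZ, SSSZ))))))
  [18] S(S(S(add(mul(Z, SSSZ), mul(add(SSZ, Z), mul(SZ, SSSZ))))))
  [19] S(S(S(add(Z, mul(add(SSZ, Z), mul(SZ, SSSZ))))))
  [20] S(S(S(mul(add(SSZ, Z), mul(SZ, SSSZ)))))
  [21] S(S(S(mul(S(add(SZ, Z)), mul(SZ, SSSZ)))))
  [22] S(S(S(add(mul(SZ, SSSZ), mul(add(SZ, Z), mul(SZ, SSSZ))))))
  [23] S(S(S(add(add(SSSZ, mul(Z, SSSZ)), mul(add(SZ, Z), mul(SZ, SSSZ))))))
  [24] S(S(S(add(S(add(SSZ, mul(Z, SSSZ))), mul(add(SZ, Z), mul(SZ, SSSZ))))))
  [25] S(S(S(S(add(add(SSZ, mul(Z, SSSZ)), mul(add(SZ, Z), mul(SZ, SSSZ)))))))
  [26] S(S(S(S(add(S(add(SZ, mul(Z, SSSZ))), mul(add(SZ, Z), mul(SZ, SSSZ)))))))
  [27] S(S(S(S(S(add(add(SZ, mul(Z, SSSZ)), mul(add(SZ, Z), mul(SZ, SSSZ))))))))
  [28] S(S(S(S(S(add(S(add(Z, mul(Z, SSSZ))), mul(add(SZ, Z), mul(SZ, SSSZ))))))))
  [29] S(S(S(S(S(S(add(add(Z, mul(Z, SSSZ)), mul(add(SZ, Z), mul(SZ, SSSZ)))))))))
  [30] S(S(S(S(S(S(add(mul(Z, SSSZ), mul(add(SZ, Z), mul(SZ, SSSZ)))))))))
  [31] S(S(S(S(S(S(add(Z, mul(add(SZ, Z), mul(SZ, SSSZ)))))))))
  [32] S(S(S(S(S(S(mul(add(SZ, Z), mul(SZ, SSSZ))))))))
  [33] S(S(S(S(S(S(mul(S(add(Z, Z)), mul(SZ, SSSZ))))))))
  [34] S(S(S(S(S(S(add(mul(SZ, SSSZ), mul(add(Z, Z), mul(SZ, SSSZ)))))))))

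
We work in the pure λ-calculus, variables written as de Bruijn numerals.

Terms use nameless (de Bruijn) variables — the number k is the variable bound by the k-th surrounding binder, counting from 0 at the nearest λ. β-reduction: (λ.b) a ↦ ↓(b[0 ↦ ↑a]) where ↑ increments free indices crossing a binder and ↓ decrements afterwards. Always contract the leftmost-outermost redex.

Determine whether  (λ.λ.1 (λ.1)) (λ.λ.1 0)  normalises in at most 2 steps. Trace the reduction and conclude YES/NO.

  start: (λ.λ.1 (λ.1)) (λ.λ.1 0)
  →1  λ.(λ.λ.1 0) (λ.1)
  →2  λ.λ.(λ.2) 0

Answer: NO — after 2 steps the term is λ.λ.(λ.2) 0, not yet normal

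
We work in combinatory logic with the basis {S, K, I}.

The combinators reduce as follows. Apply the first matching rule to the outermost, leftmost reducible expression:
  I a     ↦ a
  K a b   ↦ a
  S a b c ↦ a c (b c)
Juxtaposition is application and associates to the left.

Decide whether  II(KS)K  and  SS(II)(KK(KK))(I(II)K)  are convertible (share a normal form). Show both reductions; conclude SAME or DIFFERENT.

Term A:
  start: II(KS)K
  step 1: I(KS)K
  step 2: KSK
  step 3: S

Term B:
  start: SS(II)(KK(KK))(I(II)K)
  step 1: S(KK(KK))(II(KK(KK)))(I(II)K)
  step 2: KK(KK)(I(II)K)(II(KK(KK))(I(II)K))
  step 3: K(I(II)K)(II(KK(KK))(I(II)K))
  step 4: I(II)K
  step 5: IIK
  step 6: IK
  step 7: K

Answer: DIFFERENT — A ⇓ S, B ⇓ K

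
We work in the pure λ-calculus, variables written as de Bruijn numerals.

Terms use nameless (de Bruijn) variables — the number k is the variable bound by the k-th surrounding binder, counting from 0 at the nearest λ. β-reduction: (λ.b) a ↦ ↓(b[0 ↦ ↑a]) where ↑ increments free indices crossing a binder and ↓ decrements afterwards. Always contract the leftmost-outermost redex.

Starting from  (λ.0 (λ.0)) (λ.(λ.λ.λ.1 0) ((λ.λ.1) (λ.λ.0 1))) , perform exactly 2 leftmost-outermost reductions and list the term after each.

Answer: after 2 steps: (λ.λ.λ.1 0) ((λ.λ.1) (λ.λ.0 1))

Reduction:
  start: (λ.0 (λ.0)) (λ.(λ.λ.λ.1 0) ((λ.λ.1) (λ.λ.0 1)))
  →1  (λ.(λ.λ.λ.1 0) ((λ.λ.1) (λ.λ.0 1))) (λ.0)
  →2  (λ.λ.λ.1 0) ((λ.λ.1) (λ.λ.0 1))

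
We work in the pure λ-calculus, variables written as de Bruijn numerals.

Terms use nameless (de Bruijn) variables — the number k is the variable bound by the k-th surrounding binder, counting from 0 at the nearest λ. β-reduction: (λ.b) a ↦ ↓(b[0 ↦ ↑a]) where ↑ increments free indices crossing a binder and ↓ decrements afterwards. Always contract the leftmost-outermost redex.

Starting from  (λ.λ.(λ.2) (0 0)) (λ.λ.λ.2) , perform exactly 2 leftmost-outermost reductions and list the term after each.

  start: (λ.λ.(λ.2) (0 0)) (λ.λ.λ.2)
  step 1: λ.(λ.λ.λ.λ.2) (0 0)
  step 2: λ.λ.λ.λ.2

Answer: after 2 steps: λ.λ.λ.λ.2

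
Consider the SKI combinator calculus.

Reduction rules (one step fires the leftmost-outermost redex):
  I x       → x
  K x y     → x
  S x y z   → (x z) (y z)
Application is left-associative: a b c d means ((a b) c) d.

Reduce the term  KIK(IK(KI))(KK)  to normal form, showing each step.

  start: KIK(IK(KI))(KK)
  [1] I(IK(KI))(KK)
  [2] IK(KI)(KK)
  [3] K(KI)(KK)
  [4] KI

Answer: normal form = KI  (in 4 steps)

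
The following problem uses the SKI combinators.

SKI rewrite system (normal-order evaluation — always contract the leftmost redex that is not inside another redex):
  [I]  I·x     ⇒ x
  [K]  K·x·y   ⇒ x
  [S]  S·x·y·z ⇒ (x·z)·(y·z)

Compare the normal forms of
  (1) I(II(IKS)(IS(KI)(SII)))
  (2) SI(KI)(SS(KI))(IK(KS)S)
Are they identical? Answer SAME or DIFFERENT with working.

Term A:
  start: I(II(IKS)(IS(KI)(SII)))
  →1  II(IKS)(IS(KI)(SII))
  →2  I(IKS)(IS(KI)(SII))
  →3  IKS(IS(KI)(SII))
  →4  KS(IS(KI)(SII))
  →5  S

Term B:
  start: SI(KI)(SS(KI))(IK(KS)S)
  →1  I(SS(KI))(KI(SS(KI)))(IK(KS)S)
  →2  SS(KI)(KI(SS(KI)))(IK(KS)S)
  →3  S(KI(SS(KI)))(KI(KI(SS(KI))))(IK(KS)S)
  →4  KI(SS(KI))(IK(KS)S)(KI(KI(SS(KI)))(IK(KS)S))
  →5  I(IK(KS)S)(KI(KI(SS(KI)))(IK(KS)S))
  →6  IK(KS)S(KI(KI(SS(KI)))(IK(KS)S))
  →7  K(KS)S(KI(KI(SS(KI)))(IK(KS)S))
  →8  KS(KI(KI(SS(KI)))(IK(KS)S))
  →9  S

Answer: SAME — A ⇓ S, B ⇓ S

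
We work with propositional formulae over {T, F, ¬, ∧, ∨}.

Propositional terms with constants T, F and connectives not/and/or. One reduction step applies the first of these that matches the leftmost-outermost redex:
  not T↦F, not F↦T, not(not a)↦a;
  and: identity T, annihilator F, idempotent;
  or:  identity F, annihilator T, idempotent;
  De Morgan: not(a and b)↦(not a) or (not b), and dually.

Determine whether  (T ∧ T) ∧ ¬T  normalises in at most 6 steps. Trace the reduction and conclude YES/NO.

  start: (T ∧ T) ∧ ¬T
  [1] T ∧ ¬T
  [2] ¬T
  [3] F

Answer: YES — reaches normal form F in 3 ≤ 6 steps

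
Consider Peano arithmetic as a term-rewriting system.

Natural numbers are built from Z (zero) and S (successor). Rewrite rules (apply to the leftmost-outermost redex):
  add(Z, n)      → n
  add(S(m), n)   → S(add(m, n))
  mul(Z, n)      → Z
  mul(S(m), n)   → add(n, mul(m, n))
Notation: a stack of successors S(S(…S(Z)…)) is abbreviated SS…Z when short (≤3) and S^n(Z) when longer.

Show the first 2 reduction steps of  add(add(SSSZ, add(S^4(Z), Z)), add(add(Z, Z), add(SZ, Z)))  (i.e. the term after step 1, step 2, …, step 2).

  start: add(add(SSSZ, add(S^4(Z), Z)), add(add(Z, Z), add(SZ, Z)))
  →1  add(S(add(SSZ, add(S^4(Z), Z))), add(add(Z, Z), add(SZ, Z)))
  →2  S(add(add(SSZ, add(S^4(Z), Z)), add(add(Z, Z), add(SZ, Z))))

Answer: after 2 steps: S(add(add(SSZ, add(S^4(Z), Z)), add(add(Z, Z), add(SZ, Z))))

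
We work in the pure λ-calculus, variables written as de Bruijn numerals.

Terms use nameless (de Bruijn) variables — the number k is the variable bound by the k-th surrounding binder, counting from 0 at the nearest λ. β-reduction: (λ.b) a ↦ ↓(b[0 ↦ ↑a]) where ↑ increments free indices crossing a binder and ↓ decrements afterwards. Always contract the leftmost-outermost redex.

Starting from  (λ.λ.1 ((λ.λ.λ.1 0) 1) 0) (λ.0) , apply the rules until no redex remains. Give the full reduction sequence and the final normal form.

  start: (λ.λ.1 ((λ.λ.λ.1 0) 1) 0) (λ.0)
  step 1: λ.(λ.0) ((λ.λ.λ.1 0) (λ.0)) 0
  step 2: λ.(λ.λ.λ.1 0) (λ.0) 0
  step 3: λ.(λ.λ.1 0) 0
  step 4: λ.λ.1 0

Answer: normal form = λ.λ.1 0  (in 4 steps)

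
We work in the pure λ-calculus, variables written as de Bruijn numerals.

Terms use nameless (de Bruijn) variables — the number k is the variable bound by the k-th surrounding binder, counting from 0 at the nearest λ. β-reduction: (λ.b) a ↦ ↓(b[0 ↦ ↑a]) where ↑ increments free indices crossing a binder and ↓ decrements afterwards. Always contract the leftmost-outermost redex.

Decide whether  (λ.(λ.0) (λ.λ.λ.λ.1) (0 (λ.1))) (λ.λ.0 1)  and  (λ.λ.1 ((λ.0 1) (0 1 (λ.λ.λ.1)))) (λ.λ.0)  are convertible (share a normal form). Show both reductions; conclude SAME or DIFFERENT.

Answer: DIFFERENT — A ⇓ λ.λ.λ.1, B ⇓ λ.λ.0

Derivation:
Term A:
  start: (λ.(λ.0) (λ.λ.λ.λ.1) (0 (λ.1))) (λ.λ.0 1)
  step 1: (λ.0) (λ.λ.λ.λ.1) ((λ.λ.0 1) (λ.λ.λ.0 1))
  step 2: (λ.λ.λ.λ.1) ((λ.λ.0 1) (λ.λ.λ.0 1))
  step 3: λ.λ.λ.1

Term B:
  start: (λ.λ.1 ((λ.0 1) (0 1 (λ.λ.λ.1)))) (λ.λ.0)
  step 1: λ.(λ.λ.0) ((λ.0 1) (0 (λ.λ.0) (λ.λ.λ.1)))
  step 2: λ.λ.0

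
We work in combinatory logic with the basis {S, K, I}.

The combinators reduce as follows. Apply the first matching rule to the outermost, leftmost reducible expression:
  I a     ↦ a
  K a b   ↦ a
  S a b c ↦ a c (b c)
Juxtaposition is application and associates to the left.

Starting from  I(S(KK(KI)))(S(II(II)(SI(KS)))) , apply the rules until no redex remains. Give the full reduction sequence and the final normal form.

Answer: normal form = SK(S(SI(KS)))  (in 6 steps)

Derivation:
  start: I(S(KK(KI)))(S(II(II)(SI(KS))))
  step 1: S(KK(KI))(S(II(II)(SI(KS))))
  step 2: SK(S(II(II)(SI(KS))))
  step 3: SK(S(I(II)(SI(KS))))
  step 4: SK(S(II(SI(KS))))
  step 5: SK(S(I(SI(KS))))
  step 6: SK(S(SI(KS)))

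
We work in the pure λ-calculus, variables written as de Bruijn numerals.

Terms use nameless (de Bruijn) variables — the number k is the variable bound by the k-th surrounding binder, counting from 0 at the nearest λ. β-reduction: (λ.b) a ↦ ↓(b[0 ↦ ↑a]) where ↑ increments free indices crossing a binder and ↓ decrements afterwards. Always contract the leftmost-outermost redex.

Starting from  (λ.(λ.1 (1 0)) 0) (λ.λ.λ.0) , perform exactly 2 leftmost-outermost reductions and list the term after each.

Answer: after 2 steps: (λ.λ.λ.0) ((λ.λ.λ.0) (λ.λ.λ.0))

Reduction:
  start: (λ.(λ.1 (1 0)) 0) (λ.λ.λ.0)
  step 1: (λ.(λ.λ.λ.0) ((λ.λ.λ.0) 0)) (λ.λ.λ.0)
  step 2: (λ.λ.λ.0) ((λ.λ.λ.0) (λ.λ.λ.0))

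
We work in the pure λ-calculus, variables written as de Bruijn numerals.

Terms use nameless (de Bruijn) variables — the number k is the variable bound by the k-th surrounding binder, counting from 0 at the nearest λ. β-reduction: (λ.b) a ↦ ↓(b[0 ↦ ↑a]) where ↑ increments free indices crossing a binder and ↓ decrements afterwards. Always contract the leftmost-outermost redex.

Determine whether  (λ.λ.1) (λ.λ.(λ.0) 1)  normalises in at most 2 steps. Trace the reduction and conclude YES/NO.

  start: (λ.λ.1) (λ.λ.(λ.0) 1)
  [1] λ.λ.λ.(λ.0) 1
  [2] λ.λ.λ.1

Answer: YES — reaches normal form λ.λ.λ.1 in 2 ≤ 2 steps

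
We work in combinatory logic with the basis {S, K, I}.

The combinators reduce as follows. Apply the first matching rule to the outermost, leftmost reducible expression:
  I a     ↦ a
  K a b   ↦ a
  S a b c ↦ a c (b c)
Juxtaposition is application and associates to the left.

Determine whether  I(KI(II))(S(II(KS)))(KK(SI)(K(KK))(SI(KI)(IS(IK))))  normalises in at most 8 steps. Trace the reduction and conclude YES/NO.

  start: I(KI(II))(S(II(KS)))(KK(SI)(K(KK))(SI(KI)(IS(IK))))
  [1] KI(II)(S(II(KS)))(KK(SI)(K(KK))(SI(KI)(IS(IK))))
  [2] I(S(II(KS)))(KK(SI)(K(KK))(SI(KI)(IS(IK))))
  [3] S(II(KS))(KK(SI)(K(KK))(SI(KI)(IS(IK))))
  [4] S(I(KS))(KK(SI)(K(KK))(SI(KI)(IS(IK))))
  [5] S(KS)(KK(SI)(K(KK))(SI(KI)(IS(IK))))
  [6] S(KS)(K(K(KK))(SI(KI)(IS(IK))))
  [7] S(KS)(K(KK))

Answer: YES — reaches normal form S(KS)(K(KK)) in 7 ≤ 8 steps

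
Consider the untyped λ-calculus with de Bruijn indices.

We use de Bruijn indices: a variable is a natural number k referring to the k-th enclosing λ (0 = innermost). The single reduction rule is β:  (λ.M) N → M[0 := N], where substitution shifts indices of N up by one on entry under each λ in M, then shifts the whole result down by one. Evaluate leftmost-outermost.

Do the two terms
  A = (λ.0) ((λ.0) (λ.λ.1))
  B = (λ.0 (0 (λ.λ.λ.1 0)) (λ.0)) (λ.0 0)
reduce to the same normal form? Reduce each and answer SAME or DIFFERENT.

Term A:
  start: (λ.0) ((λ.0) (λ.λ.1))
  step 1: (λ.0) (λ.λ.1)
  step 2: λ.λ.1

Term B:
  start: (λ.0 (0 (λ.λ.λ.1 0)) (λ.0)) (λ.0 0)
  step 1: (λ.0 0) ((λ.0 0) (λ.λ.λ.1 0)) (λ.0)
  step 2: (λ.0 0) (λ.λ.λ.1 0) ((λ.0 0) (λ.λ.λ.1 0)) (λ.0)
  step 3: (λ.λ.λ.1 0) (λ.λ.λ.1 0) ((λ.0 0) (λ.λ.λ.1 0)) (λ.0)
  step 4: (λ.λ.1 0) ((λ.0 0) (λ.λ.λ.1 0)) (λ.0)
  step 5: (λ.(λ.0 0) (λ.λ.λ.1 0) 0) (λ.0)
  step 6: (λ.0 0) (λ.λ.λ.1 0) (λ.0)
  step 7: (λ.λ.λ.1 0) (λ.λ.λ.1 0) (λ.0)
  step 8: (λ.λ.1 0) (λ.0)
  step 9: λ.(λ.0) 0
  step 10: λ.0

Answer: DIFFERENT — A ⇓ λ.λ.1, B ⇓ λ.0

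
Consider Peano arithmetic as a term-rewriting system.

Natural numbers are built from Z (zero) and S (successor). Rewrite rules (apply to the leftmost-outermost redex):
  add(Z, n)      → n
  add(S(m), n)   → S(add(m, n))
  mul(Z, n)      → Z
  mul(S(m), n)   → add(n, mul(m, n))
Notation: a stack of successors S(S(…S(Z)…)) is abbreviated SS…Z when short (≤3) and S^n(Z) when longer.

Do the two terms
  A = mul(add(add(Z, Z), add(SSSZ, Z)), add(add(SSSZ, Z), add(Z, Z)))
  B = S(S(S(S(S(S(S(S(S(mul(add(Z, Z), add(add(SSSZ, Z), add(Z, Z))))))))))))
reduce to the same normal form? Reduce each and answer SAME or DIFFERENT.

Term A:
  start: mul(add(add(Z, Z), add(SSSZ, Z)), add(add(SSSZ, Z), add(Z, Z)))
  [1] mul(add(Z, add(SSSZ, Z)), add(add(SSSZ, Z), add(Z, Z)))
  [2] mul(add(SSSZ, Z), add(add(SSSZ, Z), add(Z, Z)))
  [3] mul(S(add(SSZ, Z)), add(add(SSSZ, Z), add(Z, Z)))
  [4] add(add(add(SSSZ, Z), add(Z, Z)), mul(add(SSZ, Z), add(add(SSSZ, Z), add(Z, Z))))
  [5] add(add(S(add(SSZ, Z)), add(Z, Z)), mul(add(SSZ, Z), add(add(SSSZ, Z), add(Z, Z))))
  [6] add(S(add(add(SSZ, Z), add(Z, Z))), mul(add(SSZ, Z), add(add(SSSZ, Z), add(Z, Z))))
  [7] S(add(add(add(SSZ, Z), add(Z, Z)), mul(add(SSZ, Z), add(add(SSSZ, Z), add(Z, Z)))))
  [8] S(add(add(S(add(SZ, Z)), add(Z, Z)), mul(add(SSZ, Z), add(add(SSSZ, Z), add(Z, Z)))))
  [9] S(add(S(add(add(SZ, Z), add(Z, Z))), mul(add(SSZ, Z), add(add(SSSZ, Z), add(Z, Z)))))
  [10] S(S(add(add(add(SZ, Z), add(Z, Z)), mul(add(SSZ, Z), add(add(SSSZ, Z), add(Z, Z))))))
  [11] S(S(add(add(S(add(Z, Z)), add(Z, Z)), mul(add(SSZ, Z), add(add(SSSZ, Z), add(Z, Z))))))
  [12] S(S(add(S(add(add(Z, Z), add(Z, Z))), mul(add(SSZ, Z), add(add(SSSZ, Z), add(Z, Z))))))
  [13] S(S(S(add(add(add(Z, Z), add(Z, Z)), mul(add(SSZ, Z), add(add(SSSZ, Z), add(Z, Z)))))))
  [14] S(S(S(add(add(Z, add(Z, Z)), mul(add(SSZ, Z), add(add(SSSZ, Z), add(Z, Z)))))))
  [15] S(S(S(add(add(Z, Z), mul(add(SSZ, Z), add(add(SSSZ, Z), add(Z, Z)))))))
  [16] S(S(S(add(Z, mul(add(SSZ, Z), add(add(SSSZ, Z), add(Z, Z)))))))
  [17] S(S(S(mul(add(SSZ, Z), add(add(SSSZ, Z), add(Z, Z))))))
  [18] S(S(S(mul(S(add(SZ, Z)), add(add(SSSZ, Z), add(Z, Z))))))
  [19] S(S(S(add(add(add(SSSZ, Z), add(Z, Z)), mul(add(SZ, Z), add(add(SSSZ, Z), add(Z, Z)))))))
  [20] S(S(S(add(add(S(add(SSZ, Z)), add(Z, Z)), mul(add(SZ, Z), add(add(SSSZ, Z), add(Z, Z)))))))
  [21] S(S(S(add(S(add(add(SSZ, Z), add(Z, Z))), mul(add(SZ, Z), add(add(SSSZ, Z), add(Z, Z)))))))
  [22] S(S(S(S(add(add(add(SSZ, Z), add(Z, Z)), mul(add(SZ, Z), add(add(SSSZ, Z), add(Z, Z))))))))
  [23] S(S(S(S(add(add(S(add(SZ, Z)), add(Z, Z)), mul(add(SZ, Z), add(add(SSSZ, Z), add(Z, Z))))))))
  [24] S(S(S(S(add(S(add(add(SZ, Z), add(Z, Z))), mul(add(SZ, Z), add(add(SSSZ, Z), add(Z, Z))))))))
  [25] S(S(S(S(S(add(add(add(SZ, Z), add(Z, Z)), mul(add(SZ, Z), add(add(SSSZ, Z), add(Z, Z)))))))))
  [26] S(S(S(S(S(add(add(S(add(Z, Z)), add(Z, Z)), mul(add(SZ, Z), add(add(SSSZ, Z), add(Z, Z)))))))))
  [27] S(S(S(S(S(add(S(add(add(Z, Z), add(Z, Z))), mul(add(SZ, Z), add(add(SSSZ, Z), add(Z, Z)))))))))
  [28] S(S(S(S(S(S(add(add(add(Z, Z), add(Z, Z)), mul(add(SZ, Z), add(add(SSSZ, Z), add(Z, Z))))))))))
  [29] S(S(S(S(S(S(add(add(Z, add(Z, Z)), mul(add(SZ, Z), add(add(SSSZ, Z), add(Z, Z))))))))))
  [30] S(S(S(S(S(S(add(add(Z, Z), mul(add(SZ, Z), add(add(SSSZ, Z), add(Z, Z))))))))))
  [31] S(S(S(S(S(S(add(Z, mul(add(SZ, Z), add(add(SSSZ, Z), add(Z, Z))))))))))
  [32] S(S(S(S(S(S(mul(add(SZ, Z), add(add(SSSZ, Z), add(Z, Z)))))))))
  [33] S(S(S(S(S(S(mul(S(add(Z, Z)), add(add(SSSZ, Z), add(Z, Z)))))))))
  [34] S(S(S(S(S(S(add(add(add(SSSZ, Z), add(Z, Z)), mul(add(Z, Z), add(add(SSSZ, Z), add(Z, Z))))))))))
  [35] S(S(S(S(S(S(add(add(S(add(SSZ, Z)), add(Z, Z)), mul(add(Z, Z), add(add(SSSZ, Z), add(Z, Z))))))))))
  [36] S(S(S(S(S(S(add(S(add(add(SSZ, Z), add(Z, Z))), mul(add(Z, Z), add(add(SSSZ, Z), add(Z, Z))))))))))
  [37] S(S(S(S(S(S(S(add(add(add(SSZ, Z), add(Z, Z)), mul(add(Z, Z), add(add(SSSZ, Z), add(Z, Z)))))))))))
  [38] S(S(S(S(S(S(S(add(add(S(add(SZ, Z)), add(Z, Z)), mul(add(Z, Z), add(add(SSSZ, Z), add(Z, Z)))))))))))
  [39] S(S(S(S(S(S(S(add(S(add(add(SZ, Z), add(Z, Z))), mul(add(Z, Z), add(add(SSSZ, Z), add(Z, Z)))))))))))
  [40] S(S(S(S(S(S(S(S(add(add(add(SZ, Z), add(Z, Z)), mul(add(Z, Z), add(add(SSSZ, Z), add(Z, Z))))))))))))
  [41] S(S(S(S(S(S(S(S(add(add(S(add(Z, Z)), add(Z, Z)), mul(add(Z, Z), add(add(SSSZ, Z), add(Z, Z))))))))))))
  [42] S(S(S(S(S(S(S(S(add(S(add(add(Z, Z), add(Z, Z))), mul(add(Z, Z), add(add(SSSZ, Z), add(Z, Z))))))))))))
  [43] S(S(S(S(S(S(S(S(S(add(add(add(Z, Z), add(Z, Z)), mul(add(Z, Z), add(add(SSSZ, Z), add(Z, Z)))))))))))))
  [44] S(S(S(S(S(S(S(S(S(add(add(Z, add(Z, Z)), mul(add(Z, Z), add(add(SSSZ, Z), add(Z, Z)))))))))))))
  [45] S(S(S(S(S(S(S(S(S(add(add(Z, Z), mul(add(Z, Z), add(add(SSSZ, Z), add(Z, Z)))))))))))))
  [46] S(S(S(S(S(S(S(S(S(add(Z, mul(add(Z, Z), add(add(SSSZ, Z), add(Z, Z)))))))))))))
  [47] S(S(S(S(S(S(S(S(S(mul(add(Z, Z), add(add(SSSZ, Z), add(Z, Z))))))))))))
  [48] S(S(S(S(S(S(S(S(S(mul(Z, add(add(SSSZ, Z), add(Z, Z))))))))))))
  [49] S^9(Z)

Term B:
  start: S(S(S(S(S(S(S(S(S(mul(add(Z, Z), add(add(SSSZ, Z), add(Z, Z))))))))))))
  [1] S(S(S(S(S(S(S(S(S(mul(Z, add(add(SSSZ, Z), add(Z, Z))))))))))))
  [2] S^9(Z)

Answer: SAME — A ⇓ S^9(Z), B ⇓ S^9(Z)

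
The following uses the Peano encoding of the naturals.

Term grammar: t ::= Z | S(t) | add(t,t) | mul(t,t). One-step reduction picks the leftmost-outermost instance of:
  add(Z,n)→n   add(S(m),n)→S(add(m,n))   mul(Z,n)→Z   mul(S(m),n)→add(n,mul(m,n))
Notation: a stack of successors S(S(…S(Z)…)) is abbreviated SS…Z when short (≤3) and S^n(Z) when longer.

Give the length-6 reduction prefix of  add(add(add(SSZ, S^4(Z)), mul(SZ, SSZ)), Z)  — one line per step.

  start: add(add(add(SSZ, S^4(Z)), mul(SZ, SSZ)), Z)
  step 1: add(add(S(add(SZ, S^4(Z))), mul(SZ, SSZ)), Z)
  step 2: add(S(add(add(SZ, S^4(Z)), mul(SZ, SSZ))), Z)
  step 3: S(add(add(add(SZ, S^4(Z)), mul(SZ, SSZ)), Z))
  step 4: S(add(add(S(add(Z, S^4(Z))), mul(SZ, SSZ)), Z))
  step 5: S(add(S(add(add(Z, S^4(Z)), mul(SZ, SSZ))), Z))
  step 6: S(S(add(add(add(Z, S^4(Z)), mul(SZ, SSZ)), Z)))

Answer: after 6 steps: S(S(add(add(add(Z, S^4(Z)), mul(SZ, SSZ)), Z)))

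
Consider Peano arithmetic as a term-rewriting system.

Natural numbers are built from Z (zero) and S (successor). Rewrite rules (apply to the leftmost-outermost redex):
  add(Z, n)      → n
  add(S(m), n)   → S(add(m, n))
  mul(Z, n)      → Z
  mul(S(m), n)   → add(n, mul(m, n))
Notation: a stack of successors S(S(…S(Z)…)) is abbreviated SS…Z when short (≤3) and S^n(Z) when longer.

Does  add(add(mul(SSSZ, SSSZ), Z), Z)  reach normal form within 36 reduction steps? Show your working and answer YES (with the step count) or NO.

  start: add(add(mul(SSSZ, SSSZ), Z), Z)
  [1] add(add(add(SSSZ, mul(SSZ, SSSZ)), Z), Z)
  [2] add(add(S(add(SSZ, mul(SSZ, SSSZ))), Z), Z)
  [3] add(S(add(add(SSZ, mul(SSZ, SSSZ)), Z)), Z)
  [4] S(add(add(add(SSZ, mul(SSZ, SSSZ)), Z), Z))
  [5] S(add(add(S(add(SZ, mul(SSZ, SSSZ))), Z), Z))
  [6] S(add(S(add(add(SZ, mul(SSZ, SSSZ)), Z)), Z))
  [7] S(S(add(add(add(SZ, mul(SSZ, SSSZ)), Z), Z)))
  [8] S(S(add(add(S(add(Z, mul(SSZ, SSSZ))), Z), Z)))
  [9] S(S(add(S(add(add(Z, mul(SSZ, SSSZ)), Z)), Z)))
  [10] S(S(S(add(add(add(Z, mul(SSZ, SSSZ)), Z), Z))))
  [11] S(S(S(add(add(mul(SSZ, SSSZ), Z), Z))))
  [12] S(S(S(add(add(add(SSSZ, mul(SZ, SSSZ)), Z), Z))))
  [13] S(S(S(add(add(S(add(SSZ, mul(SZ, SSSZ))), Z), Z))))
  [14] S(S(S(add(S(add(add(SSZ, mul(SZ, SSSZ)), Z)), Z))))
  [15] S(S(S(S(add(add(add(SSZ, mul(SZ, SSSZ)), Z), Z)))))
  [16] S(S(S(S(add(add(S(add(SZ, mul(SZ, SSSZ))), Z), Z)))))
  [17] S(S(S(S(add(S(add(add(SZ, mul(SZ, SSSZ)), Z)), Z)))))
  [18] S(S(S(S(S(add(add(add(SZ, mul(SZ, SSSZ)), Z), Z))))))
  [19] S(S(S(S(S(add(add(S(add(Z, mul(SZ, SSSZ))), Z), Z))))))
  [20] S(S(S(S(S(add(S(add(add(Z, mul(SZ, SSSZ)), Z)), Z))))))
  [21] S(S(S(S(S(S(add(add(add(Z, mul(SZ, SSSZ)), Z), Z)))))))
  [22] S(S(S(S(S(S(add(add(mul(SZ, SSSZ), Z), Z)))))))
  [23] S(S(S(S(S(S(add(add(add(SSSZ, mul(Z, SSSZ)), Z), Z)))))))
  [24] S(S(S(S(S(S(add(add(S(add(SSZ, mul(Z, SSSZ))), Z), Z)))))))
  [25] S(S(S(S(S(S(add(S(add(add(SSZ, mul(Z, SSSZ)), Z)), Z)))))))
  [26] S(S(S(S(S(S(S(add(add(add(SSZ, mul(Z, SSSZ)), Z), Z))))))))
  [27] S(S(S(S(S(S(S(add(add(S(add(SZ, mul(Z, SSSZ))), Z), Z))))))))
  [28] S(S(S(S(S(S(S(add(S(add(add(SZ, mul(Z, SSSZ)), Z)), Z))))))))
  [29] S(S(S(S(S(S(S(S(add(add(add(SZ, mul(Z, SSSZ)), Z), Z)))))))))
  [30] S(S(S(S(S(S(S(S(add(add(S(add(Z, mul(Z, SSSZ))), Z), Z)))))))))
  [31] S(S(S(S(S(S(S(S(add(S(add(add(Z, mul(Z, SSSZ)), Z)), Z)))))))))
  [32] S(S(S(S(S(S(S(S(S(add(add(add(Z, mul(Z, SSSZ)), Z), Z))))))))))
  [33] S(S(S(S(S(S(S(S(S(add(add(mul(Z, SSSZ), Z), Z))))))))))
  [34] S(S(S(S(S(S(S(S(S(add(add(Z, Z), Z))))))))))
  [35] S(S(S(S(S(S(S(S(S(add(Z, Z))))))))))
  [36] S^9(Z)

Answer: YES — reaches normal form S^9(Z) in 36 ≤ 36 steps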